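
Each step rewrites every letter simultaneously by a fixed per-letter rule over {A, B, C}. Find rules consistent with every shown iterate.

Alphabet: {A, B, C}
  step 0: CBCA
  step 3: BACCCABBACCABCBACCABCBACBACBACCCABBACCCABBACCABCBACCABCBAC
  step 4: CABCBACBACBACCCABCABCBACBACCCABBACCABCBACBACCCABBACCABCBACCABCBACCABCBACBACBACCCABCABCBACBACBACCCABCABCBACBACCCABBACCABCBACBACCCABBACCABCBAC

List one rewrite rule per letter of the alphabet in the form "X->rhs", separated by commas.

  step 3 ⇒ step 4: BACCCABBACCABCBACCABCBACBACBACCCABBACCCABBACCABCBACCABCBAC ⇒ CAB·C·BAC·BAC·BAC·C·CAB·CAB·C·BAC·BAC·C·CAB·BAC·CAB·C·BAC·BAC·C·CAB·BAC·CAB·C·BAC·CAB·C·BAC·CAB·C·BAC·BAC·BAC·C·CAB·CAB·C·BAC·BAC·BAC·C·CAB·CAB·C·BAC·BAC·C·CAB·BAC·CAB·C·BAC·BAC·C·CAB·BAC·CAB·C·BAC
    A ↦ C
    B ↦ CAB
    C ↦ BAC

A->C, B->CAB, C->BAC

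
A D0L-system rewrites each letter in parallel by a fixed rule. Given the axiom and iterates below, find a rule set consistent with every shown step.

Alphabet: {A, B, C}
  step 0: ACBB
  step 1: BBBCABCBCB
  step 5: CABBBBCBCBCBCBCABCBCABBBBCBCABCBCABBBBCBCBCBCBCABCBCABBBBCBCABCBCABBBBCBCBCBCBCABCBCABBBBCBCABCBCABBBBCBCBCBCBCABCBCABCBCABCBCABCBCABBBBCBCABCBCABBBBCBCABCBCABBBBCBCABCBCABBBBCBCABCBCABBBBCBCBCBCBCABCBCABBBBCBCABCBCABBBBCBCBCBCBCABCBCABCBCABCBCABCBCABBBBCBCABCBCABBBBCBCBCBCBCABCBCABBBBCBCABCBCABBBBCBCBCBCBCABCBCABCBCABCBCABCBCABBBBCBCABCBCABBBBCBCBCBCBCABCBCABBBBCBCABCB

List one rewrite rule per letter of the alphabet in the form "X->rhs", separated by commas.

A->BBB, B->CB, C->CAB

  step 0 ⇒ step 1: ACBB ⇒ BBB·CAB·CB·CB
    A ↦ BBB
    B ↦ CB
    C ↦ CAB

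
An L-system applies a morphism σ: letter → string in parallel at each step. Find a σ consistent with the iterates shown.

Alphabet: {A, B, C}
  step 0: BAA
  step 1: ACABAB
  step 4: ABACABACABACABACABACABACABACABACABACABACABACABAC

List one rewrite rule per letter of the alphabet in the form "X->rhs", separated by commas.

A->AB, B->AC, C->AC

  step 0 ⇒ step 1: BAA ⇒ AC·AB·AB
    A ↦ AB
    B ↦ AC
    C ↦ AC  (constrained at step 1)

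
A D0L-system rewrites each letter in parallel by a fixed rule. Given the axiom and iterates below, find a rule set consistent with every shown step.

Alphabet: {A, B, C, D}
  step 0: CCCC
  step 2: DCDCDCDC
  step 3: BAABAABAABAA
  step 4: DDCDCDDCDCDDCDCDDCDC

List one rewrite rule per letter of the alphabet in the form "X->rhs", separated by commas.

A->DC, B->D, C->A, D->BA

  step 3 ⇒ step 4: BAABAABAABAA ⇒ D·DC·DC·D·DC·DC·D·DC·DC·D·DC·DC
    A ↦ DC
    B ↦ D
  step 2 ⇒ step 3: DCDCDCDC ⇒ BA·A·BA·A·BA·A·BA·A
    C ↦ A
  step 2 ⇒ step 3: DCDCDCDC ⇒ BA·A·BA·A·BA·A·BA·A
    D ↦ BA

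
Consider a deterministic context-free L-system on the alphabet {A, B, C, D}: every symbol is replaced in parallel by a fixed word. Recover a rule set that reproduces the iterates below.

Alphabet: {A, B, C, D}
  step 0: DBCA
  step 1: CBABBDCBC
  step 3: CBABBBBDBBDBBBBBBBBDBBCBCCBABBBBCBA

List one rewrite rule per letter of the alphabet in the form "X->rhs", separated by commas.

  step 0 ⇒ step 1: DBCA ⇒ CBA·BB·D·CBC
    A ↦ CBC
    B ↦ BB
    C ↦ D
    D ↦ CBA

A->CBC, B->BB, C->D, D->CBA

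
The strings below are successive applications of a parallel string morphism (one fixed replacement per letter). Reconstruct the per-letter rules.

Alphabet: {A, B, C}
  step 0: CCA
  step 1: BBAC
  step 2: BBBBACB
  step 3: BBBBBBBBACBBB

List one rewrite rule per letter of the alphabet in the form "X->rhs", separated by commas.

A->AC, B->BB, C->B

  step 2 ⇒ step 3: BBBBACB ⇒ BB·BB·BB·BB·AC·B·BB
    A ↦ AC
    B ↦ BB
    C ↦ B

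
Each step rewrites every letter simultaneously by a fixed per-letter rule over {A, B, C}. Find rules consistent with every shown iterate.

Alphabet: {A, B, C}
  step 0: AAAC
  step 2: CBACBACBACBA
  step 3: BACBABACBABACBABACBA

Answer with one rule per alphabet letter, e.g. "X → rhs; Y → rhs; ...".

  step 2 ⇒ step 3: CBACBACBACBA ⇒ BA·C·BA·BA·C·BA·BA·C·BA·BA·C·BA
    A ↦ BA
    B ↦ C
    C ↦ BA

A->BA, B->C, C->BA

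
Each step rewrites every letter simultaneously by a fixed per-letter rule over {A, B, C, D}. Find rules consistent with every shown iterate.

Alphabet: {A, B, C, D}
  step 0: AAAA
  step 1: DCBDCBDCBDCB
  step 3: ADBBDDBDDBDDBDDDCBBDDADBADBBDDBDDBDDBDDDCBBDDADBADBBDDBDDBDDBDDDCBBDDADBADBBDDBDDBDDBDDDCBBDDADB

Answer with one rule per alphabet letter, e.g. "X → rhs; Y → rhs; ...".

  step 0 ⇒ step 1: AAAA ⇒ DCB·DCB·DCB·DCB
    A ↦ DCB
    B ↦ ADB  (constrained at step 1)
    C ↦ DD  (constrained at step 1)
    D ↦ BDD  (constrained at step 1)

A->DCB, B->ADB, C->DD, D->BDD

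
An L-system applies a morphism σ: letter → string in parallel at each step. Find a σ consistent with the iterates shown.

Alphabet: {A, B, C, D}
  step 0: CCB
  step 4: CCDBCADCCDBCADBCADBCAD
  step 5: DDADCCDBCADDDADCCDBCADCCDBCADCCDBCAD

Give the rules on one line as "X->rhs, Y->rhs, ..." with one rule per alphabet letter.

A->BC, B->CC, C->D, D->AD

  step 4 ⇒ step 5: CCDBCADCCDBCADBCADBCAD ⇒ D·D·AD·CC·D·BC·AD·D·D·AD·CC·D·BC·AD·CC·D·BC·AD·CC·D·BC·AD
    A ↦ BC
    B ↦ CC
    C ↦ D
    D ↦ AD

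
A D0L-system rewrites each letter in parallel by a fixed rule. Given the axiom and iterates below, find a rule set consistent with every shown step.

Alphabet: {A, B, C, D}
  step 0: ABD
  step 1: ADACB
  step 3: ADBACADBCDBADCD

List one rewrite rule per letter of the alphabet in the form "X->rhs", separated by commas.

  step 0 ⇒ step 1: ABD ⇒ AD·AC·B
    A ↦ AD
    B ↦ AC
    D ↦ B
    C ↦ CD  (constrained at step 1)

A->AD, B->AC, C->CD, D->B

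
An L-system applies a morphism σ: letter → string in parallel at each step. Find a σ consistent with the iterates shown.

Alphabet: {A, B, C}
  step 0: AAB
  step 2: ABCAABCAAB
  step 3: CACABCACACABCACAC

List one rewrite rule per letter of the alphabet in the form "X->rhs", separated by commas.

  step 2 ⇒ step 3: ABCAABCAAB ⇒ CA·C·AB·CA·CA·C·AB·CA·CA·C
    A ↦ CA
    B ↦ C
    C ↦ AB

A->CA, B->C, C->AB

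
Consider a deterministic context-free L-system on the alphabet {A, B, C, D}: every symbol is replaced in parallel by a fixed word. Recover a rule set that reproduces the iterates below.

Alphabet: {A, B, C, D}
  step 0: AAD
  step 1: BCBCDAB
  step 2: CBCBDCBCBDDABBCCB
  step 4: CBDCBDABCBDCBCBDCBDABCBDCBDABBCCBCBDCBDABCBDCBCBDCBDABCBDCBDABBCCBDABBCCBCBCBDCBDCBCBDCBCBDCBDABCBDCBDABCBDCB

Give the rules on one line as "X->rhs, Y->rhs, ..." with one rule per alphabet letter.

A->BC, B->CB, C->CBD, D->DAB

  step 1 ⇒ step 2: BCBCDAB ⇒ CB·CBD·CB·CBD·DAB·BC·CB
    A ↦ BC
    B ↦ CB
    C ↦ CBD
    D ↦ DAB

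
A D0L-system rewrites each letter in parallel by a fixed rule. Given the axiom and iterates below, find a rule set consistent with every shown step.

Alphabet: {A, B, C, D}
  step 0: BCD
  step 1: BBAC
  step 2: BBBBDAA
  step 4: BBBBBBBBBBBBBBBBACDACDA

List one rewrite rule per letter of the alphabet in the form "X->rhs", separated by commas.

  step 1 ⇒ step 2: BBAC ⇒ BB·BB·DA·A
    A ↦ DA
    B ↦ BB
    C ↦ A
  step 0 ⇒ step 1: BCD ⇒ BB·A·C
    D ↦ C

A->DA, B->BB, C->A, D->C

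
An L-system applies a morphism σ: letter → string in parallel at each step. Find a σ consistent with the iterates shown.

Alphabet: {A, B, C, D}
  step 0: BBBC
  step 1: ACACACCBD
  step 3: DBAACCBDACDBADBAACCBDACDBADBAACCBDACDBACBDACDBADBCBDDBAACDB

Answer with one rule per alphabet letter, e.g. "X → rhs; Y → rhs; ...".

  step 0 ⇒ step 1: BBBC ⇒ AC·AC·AC·CBD
    B ↦ AC
    C ↦ CBD
    A ↦ DB  (constrained at step 1)
    D ↦ DBA  (constrained at step 1)

A->DB, B->AC, C->CBD, D->DBA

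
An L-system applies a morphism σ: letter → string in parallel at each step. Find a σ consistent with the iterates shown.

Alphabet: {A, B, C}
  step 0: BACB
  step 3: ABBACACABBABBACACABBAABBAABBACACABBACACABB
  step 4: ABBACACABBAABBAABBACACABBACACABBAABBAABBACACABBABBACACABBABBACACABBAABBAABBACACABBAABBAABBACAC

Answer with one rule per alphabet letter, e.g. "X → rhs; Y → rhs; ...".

  step 3 ⇒ step 4: ABBACACABBABBACACABBAABBAABBACACABBACACABB ⇒ ABB·AC·AC·ABB·A·ABB·A·ABB·AC·AC·ABB·AC·AC·ABB·A·ABB·A·ABB·AC·AC·ABB·ABB·AC·AC·ABB·ABB·AC·AC·ABB·A·ABB·A·ABB·AC·AC·ABB·A·ABB·A·ABB·AC·AC
    A ↦ ABB
    B ↦ AC
    C ↦ A

A->ABB, B->AC, C->A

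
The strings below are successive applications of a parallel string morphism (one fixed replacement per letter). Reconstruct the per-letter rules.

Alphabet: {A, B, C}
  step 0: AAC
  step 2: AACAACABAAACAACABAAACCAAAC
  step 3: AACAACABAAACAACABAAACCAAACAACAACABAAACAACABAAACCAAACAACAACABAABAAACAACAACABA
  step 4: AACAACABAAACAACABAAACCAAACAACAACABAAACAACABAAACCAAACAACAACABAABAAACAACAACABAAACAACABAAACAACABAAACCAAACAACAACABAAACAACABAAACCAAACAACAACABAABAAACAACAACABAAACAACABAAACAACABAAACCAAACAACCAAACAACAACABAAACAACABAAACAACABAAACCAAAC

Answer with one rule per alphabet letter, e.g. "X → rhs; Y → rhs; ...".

A->AAC, B->CA, C->ABA

  step 3 ⇒ step 4: AACAACABAAACAACABAAACCAAACAACAACABAAACAACABAAACCAAACAACAACABAABAAACAACAACABA ⇒ AAC·AAC·ABA·AAC·AAC·ABA·AAC·CA·AAC·AAC·AAC·ABA·AAC·AAC·ABA·AAC·CA·AAC·AAC·AAC·ABA·ABA·AAC·AAC·AAC·ABA·AAC·AAC·ABA·AAC·AAC·ABA·AAC·CA·AAC·AAC·AAC·ABA·AAC·AAC·ABA·AAC·CA·AAC·AAC·AAC·ABA·ABA·AAC·AAC·AAC·ABA·AAC·AAC·ABA·AAC·AAC·ABA·AAC·CA·AAC·AAC·CA·AAC·AAC·AAC·ABA·AAC·AAC·ABA·AAC·AAC·ABA·AAC·CA·AAC
    A ↦ AAC
    B ↦ CA
    C ↦ ABA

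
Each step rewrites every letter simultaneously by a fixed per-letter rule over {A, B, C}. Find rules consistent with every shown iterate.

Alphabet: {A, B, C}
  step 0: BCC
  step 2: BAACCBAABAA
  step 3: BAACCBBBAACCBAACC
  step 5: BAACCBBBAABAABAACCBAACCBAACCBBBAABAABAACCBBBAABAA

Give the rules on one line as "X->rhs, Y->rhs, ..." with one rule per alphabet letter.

A->C, B->BAA, C->B

  step 2 ⇒ step 3: BAACCBAABAA ⇒ BAA·C·C·B·B·BAA·C·C·BAA·C·C
    A ↦ C
    B ↦ BAA
    C ↦ B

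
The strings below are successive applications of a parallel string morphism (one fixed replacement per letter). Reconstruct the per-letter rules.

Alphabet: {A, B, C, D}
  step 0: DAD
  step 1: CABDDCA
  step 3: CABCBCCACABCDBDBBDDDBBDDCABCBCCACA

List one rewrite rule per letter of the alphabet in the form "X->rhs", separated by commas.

A->BDD, B->BC, C->DB, D->CA

  step 0 ⇒ step 1: DAD ⇒ CA·BDD·CA
    A ↦ BDD
    D ↦ CA
    B ↦ BC  (constrained at step 1)
    C ↦ DB  (constrained at step 1)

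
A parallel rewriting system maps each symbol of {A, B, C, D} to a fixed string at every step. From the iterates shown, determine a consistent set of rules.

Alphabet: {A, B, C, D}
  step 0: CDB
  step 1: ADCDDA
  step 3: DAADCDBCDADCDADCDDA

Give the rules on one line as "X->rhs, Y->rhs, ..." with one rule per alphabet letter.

A->B, B->DA, C->AD, D->CD

  step 0 ⇒ step 1: CDB ⇒ AD·CD·DA
    B ↦ DA
    C ↦ AD
    D ↦ CD
    A ↦ B  (constrained at step 1)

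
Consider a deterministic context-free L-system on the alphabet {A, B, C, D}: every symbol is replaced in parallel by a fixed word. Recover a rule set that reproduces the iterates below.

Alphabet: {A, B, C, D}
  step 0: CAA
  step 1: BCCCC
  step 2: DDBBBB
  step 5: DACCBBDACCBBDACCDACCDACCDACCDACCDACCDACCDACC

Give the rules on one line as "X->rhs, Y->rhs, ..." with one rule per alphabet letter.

A->CC, B->DD, C->B, D->DA

  step 1 ⇒ step 2: BCCCC ⇒ DD·B·B·B·B
    B ↦ DD
    C ↦ B
  step 0 ⇒ step 1: CAA ⇒ B·CC·CC
    A ↦ CC
    D ↦ DA  (constrained at step 2)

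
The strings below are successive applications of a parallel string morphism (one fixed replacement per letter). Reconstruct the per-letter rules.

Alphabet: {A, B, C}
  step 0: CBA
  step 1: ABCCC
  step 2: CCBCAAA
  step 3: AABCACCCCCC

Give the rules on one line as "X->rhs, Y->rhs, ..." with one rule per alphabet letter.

A->CC, B->BC, C->A

  step 2 ⇒ step 3: CCBCAAA ⇒ A·A·BC·A·CC·CC·CC
    A ↦ CC
    B ↦ BC
    C ↦ A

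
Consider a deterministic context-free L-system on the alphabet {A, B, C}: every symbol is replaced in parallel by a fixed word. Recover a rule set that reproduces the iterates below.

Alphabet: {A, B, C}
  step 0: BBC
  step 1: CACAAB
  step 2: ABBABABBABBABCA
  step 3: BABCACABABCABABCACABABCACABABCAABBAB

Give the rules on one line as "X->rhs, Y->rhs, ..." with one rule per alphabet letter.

  step 2 ⇒ step 3: ABBABABBABBABCA ⇒ BAB·CA·CA·BAB·CA·BAB·CA·CA·BAB·CA·CA·BAB·CA·AB·BAB
    A ↦ BAB
    B ↦ CA
    C ↦ AB

A->BAB, B->CA, C->AB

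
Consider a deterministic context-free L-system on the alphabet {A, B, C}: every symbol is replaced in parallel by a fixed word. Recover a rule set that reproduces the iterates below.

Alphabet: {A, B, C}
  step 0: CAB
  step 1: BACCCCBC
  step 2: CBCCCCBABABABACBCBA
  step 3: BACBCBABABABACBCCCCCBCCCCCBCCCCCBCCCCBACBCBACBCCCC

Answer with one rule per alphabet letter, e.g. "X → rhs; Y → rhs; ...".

A->CCC, B->CBC, C->BA

  step 2 ⇒ step 3: CBCCCCBABABABACBCBA ⇒ BA·CBC·BA·BA·BA·BA·CBC·CCC·CBC·CCC·CBC·CCC·CBC·CCC·BA·CBC·BA·CBC·CCC
    A ↦ CCC
    B ↦ CBC
    C ↦ BA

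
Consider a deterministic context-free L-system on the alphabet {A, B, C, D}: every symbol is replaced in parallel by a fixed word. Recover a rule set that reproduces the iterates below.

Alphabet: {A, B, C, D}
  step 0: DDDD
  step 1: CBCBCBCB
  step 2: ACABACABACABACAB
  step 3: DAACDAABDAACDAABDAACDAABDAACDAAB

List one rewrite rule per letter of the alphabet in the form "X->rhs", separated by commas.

  step 2 ⇒ step 3: ACABACABACABACAB ⇒ DA·AC·DA·AB·DA·AC·DA·AB·DA·AC·DA·AB·DA·AC·DA·AB
    A ↦ DA
    B ↦ AB
    C ↦ AC
  step 0 ⇒ step 1: DDDD ⇒ CB·CB·CB·CB
    D ↦ CB

A->DA, B->AB, C->AC, D->CB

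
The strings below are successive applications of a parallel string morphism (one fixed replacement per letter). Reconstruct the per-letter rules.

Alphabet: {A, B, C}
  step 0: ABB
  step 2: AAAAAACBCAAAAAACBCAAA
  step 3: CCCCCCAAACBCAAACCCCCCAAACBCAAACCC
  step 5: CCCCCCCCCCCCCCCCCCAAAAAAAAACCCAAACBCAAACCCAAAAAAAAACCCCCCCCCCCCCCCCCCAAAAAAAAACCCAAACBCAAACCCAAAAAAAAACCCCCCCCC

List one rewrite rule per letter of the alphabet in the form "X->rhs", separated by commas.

A->C, B->CBC, C->AAA

  step 2 ⇒ step 3: AAAAAACBCAAAAAACBCAAA ⇒ C·C·C·C·C·C·AAA·CBC·AAA·C·C·C·C·C·C·AAA·CBC·AAA·C·C·C
    A ↦ C
    B ↦ CBC
    C ↦ AAA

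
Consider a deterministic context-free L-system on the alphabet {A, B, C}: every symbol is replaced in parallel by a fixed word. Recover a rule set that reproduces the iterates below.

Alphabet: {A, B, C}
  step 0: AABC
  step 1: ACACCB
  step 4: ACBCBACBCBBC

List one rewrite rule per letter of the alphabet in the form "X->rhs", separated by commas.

A->AC, B->C, C->B

  step 0 ⇒ step 1: AABC ⇒ AC·AC·C·B
    A ↦ AC
    B ↦ C
    C ↦ B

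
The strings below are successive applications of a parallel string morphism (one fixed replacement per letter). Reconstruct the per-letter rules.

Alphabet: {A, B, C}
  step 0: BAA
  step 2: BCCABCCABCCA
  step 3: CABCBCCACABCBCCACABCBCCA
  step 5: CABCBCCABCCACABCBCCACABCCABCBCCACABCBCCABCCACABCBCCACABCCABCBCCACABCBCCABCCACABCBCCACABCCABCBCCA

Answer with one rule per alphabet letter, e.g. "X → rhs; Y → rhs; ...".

  step 2 ⇒ step 3: BCCABCCABCCA ⇒ CA·BC·BC·CA·CA·BC·BC·CA·CA·BC·BC·CA
    A ↦ CA
    B ↦ CA
    C ↦ BC

A->CA, B->CA, C->BC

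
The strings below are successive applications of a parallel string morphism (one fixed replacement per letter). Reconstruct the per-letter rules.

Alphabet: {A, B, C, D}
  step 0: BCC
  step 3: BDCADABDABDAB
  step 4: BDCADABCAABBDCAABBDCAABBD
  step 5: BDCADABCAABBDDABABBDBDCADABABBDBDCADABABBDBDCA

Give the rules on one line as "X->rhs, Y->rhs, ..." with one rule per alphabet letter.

  step 4 ⇒ step 5: BDCADABCAABBDCAABBDCAABBD ⇒ BD·CA·D·AB·CA·AB·BD·D·AB·AB·BD·BD·CA·D·AB·AB·BD·BD·CA·D·AB·AB·BD·BD·CA
    A ↦ AB
    B ↦ BD
    C ↦ D
    D ↦ CA

A->AB, B->BD, C->D, D->CA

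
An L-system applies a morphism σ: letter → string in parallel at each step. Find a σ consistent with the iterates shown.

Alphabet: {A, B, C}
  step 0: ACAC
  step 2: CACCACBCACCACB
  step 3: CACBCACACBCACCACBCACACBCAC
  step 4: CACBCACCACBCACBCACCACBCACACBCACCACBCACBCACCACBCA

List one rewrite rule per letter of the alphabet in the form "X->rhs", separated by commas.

A->CB, B->C, C->CA

  step 3 ⇒ step 4: CACBCACACBCACCACBCACACBCAC ⇒ CA·CB·CA·C·CA·CB·CA·CB·CA·C·CA·CB·CA·CA·CB·CA·C·CA·CB·CA·CB·CA·C·CA·CB·CA
    A ↦ CB
    B ↦ C
    C ↦ CA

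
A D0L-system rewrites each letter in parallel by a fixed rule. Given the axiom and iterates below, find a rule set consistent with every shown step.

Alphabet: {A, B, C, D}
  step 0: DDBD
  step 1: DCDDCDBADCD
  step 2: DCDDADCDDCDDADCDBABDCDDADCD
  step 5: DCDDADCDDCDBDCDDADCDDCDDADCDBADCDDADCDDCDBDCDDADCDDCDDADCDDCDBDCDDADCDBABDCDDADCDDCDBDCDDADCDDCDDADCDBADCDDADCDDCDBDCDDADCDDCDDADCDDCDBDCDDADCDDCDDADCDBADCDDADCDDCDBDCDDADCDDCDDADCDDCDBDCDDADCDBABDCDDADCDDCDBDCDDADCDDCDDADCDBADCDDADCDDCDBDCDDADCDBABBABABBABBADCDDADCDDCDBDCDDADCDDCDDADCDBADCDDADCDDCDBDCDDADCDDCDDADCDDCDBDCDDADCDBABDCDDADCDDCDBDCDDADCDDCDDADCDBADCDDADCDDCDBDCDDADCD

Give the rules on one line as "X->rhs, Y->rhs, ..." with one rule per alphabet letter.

A->B, B->BA, C->DA, D->DCD

  step 1 ⇒ step 2: DCDDCDBADCD ⇒ DCD·DA·DCD·DCD·DA·DCD·BA·B·DCD·DA·DCD
    A ↦ B
    B ↦ BA
    C ↦ DA
    D ↦ DCD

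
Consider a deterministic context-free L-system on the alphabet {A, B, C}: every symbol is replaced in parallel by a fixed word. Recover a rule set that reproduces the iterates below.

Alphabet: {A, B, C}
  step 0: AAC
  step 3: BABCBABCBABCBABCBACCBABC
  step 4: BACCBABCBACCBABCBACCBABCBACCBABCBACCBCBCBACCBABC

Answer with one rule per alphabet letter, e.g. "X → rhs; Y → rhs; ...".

  step 3 ⇒ step 4: BABCBABCBABCBABCBACCBABC ⇒ BA·CC·BA·BC·BA·CC·BA·BC·BA·CC·BA·BC·BA·CC·BA·BC·BA·CC·BC·BC·BA·CC·BA·BC
    A ↦ CC
    B ↦ BA
    C ↦ BC

A->CC, B->BA, C->BC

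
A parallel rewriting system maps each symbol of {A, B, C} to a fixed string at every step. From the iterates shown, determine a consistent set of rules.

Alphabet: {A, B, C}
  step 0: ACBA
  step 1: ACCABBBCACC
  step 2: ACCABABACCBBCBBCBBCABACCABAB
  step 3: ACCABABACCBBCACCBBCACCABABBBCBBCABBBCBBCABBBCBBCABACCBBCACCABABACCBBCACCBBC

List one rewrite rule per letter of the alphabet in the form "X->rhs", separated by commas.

A->ACC, B->BBC, C->AB

  step 2 ⇒ step 3: ACCABABACCBBCBBCBBCABACCABAB ⇒ ACC·AB·AB·ACC·BBC·ACC·BBC·ACC·AB·AB·BBC·BBC·AB·BBC·BBC·AB·BBC·BBC·AB·ACC·BBC·ACC·AB·AB·ACC·BBC·ACC·BBC
    A ↦ ACC
    B ↦ BBC
    C ↦ AB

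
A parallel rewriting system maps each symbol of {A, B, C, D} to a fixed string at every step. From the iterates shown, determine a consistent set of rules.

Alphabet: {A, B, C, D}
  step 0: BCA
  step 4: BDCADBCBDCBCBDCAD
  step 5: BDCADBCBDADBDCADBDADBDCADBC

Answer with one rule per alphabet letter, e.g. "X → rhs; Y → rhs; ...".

A->B, B->BD, C->AD, D->C

  step 4 ⇒ step 5: BDCADBCBDCBCBDCAD ⇒ BD·C·AD·B·C·BD·AD·BD·C·AD·BD·AD·BD·C·AD·B·C
    A ↦ B
    B ↦ BD
    C ↦ AD
    D ↦ C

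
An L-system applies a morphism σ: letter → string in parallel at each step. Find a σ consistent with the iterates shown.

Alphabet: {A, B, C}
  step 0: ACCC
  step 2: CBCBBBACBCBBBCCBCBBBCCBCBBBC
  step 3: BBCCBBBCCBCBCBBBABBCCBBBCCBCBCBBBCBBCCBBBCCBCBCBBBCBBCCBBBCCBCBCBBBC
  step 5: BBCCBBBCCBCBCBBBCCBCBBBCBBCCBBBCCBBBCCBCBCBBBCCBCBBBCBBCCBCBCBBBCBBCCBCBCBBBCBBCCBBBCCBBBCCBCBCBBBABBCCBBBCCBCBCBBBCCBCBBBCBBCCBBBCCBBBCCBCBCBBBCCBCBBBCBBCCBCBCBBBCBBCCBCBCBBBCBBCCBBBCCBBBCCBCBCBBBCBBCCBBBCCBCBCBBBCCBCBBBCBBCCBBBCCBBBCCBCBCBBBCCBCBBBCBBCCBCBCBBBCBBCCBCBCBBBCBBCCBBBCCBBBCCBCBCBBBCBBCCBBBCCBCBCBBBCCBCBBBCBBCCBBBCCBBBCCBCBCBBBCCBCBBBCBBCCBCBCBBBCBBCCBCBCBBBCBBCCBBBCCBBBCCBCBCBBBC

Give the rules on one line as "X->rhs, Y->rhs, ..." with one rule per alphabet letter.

A->BBA, B->CB, C->BBC

  step 2 ⇒ step 3: CBCBBBACBCBBBCCBCBBBCCBCBBBC ⇒ BBC·CB·BBC·CB·CB·CB·BBA·BBC·CB·BBC·CB·CB·CB·BBC·BBC·CB·BBC·CB·CB·CB·BBC·BBC·CB·BBC·CB·CB·CB·BBC
    A ↦ BBA
    B ↦ CB
    C ↦ BBC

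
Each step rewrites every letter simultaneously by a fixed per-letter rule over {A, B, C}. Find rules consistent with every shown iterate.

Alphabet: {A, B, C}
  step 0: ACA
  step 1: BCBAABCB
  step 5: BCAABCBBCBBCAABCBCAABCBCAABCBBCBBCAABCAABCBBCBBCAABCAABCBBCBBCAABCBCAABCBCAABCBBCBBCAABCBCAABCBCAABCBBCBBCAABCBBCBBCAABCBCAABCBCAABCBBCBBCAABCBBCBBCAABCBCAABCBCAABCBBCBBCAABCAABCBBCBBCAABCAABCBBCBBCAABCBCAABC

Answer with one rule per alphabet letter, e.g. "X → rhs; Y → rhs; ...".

A->BCB, B->BC, C->AA

  step 0 ⇒ step 1: ACA ⇒ BCB·AA·BCB
    A ↦ BCB
    C ↦ AA
    B ↦ BC  (constrained at step 1)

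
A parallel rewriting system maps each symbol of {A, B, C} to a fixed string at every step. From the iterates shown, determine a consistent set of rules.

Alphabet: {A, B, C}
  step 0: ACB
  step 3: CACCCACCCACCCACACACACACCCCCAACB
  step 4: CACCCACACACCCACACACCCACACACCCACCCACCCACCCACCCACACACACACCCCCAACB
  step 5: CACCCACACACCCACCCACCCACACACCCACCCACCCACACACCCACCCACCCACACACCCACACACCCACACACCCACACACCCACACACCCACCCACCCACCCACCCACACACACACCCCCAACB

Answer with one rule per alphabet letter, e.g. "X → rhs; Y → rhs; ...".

A->CC, B->ACB, C->CA

  step 4 ⇒ step 5: CACCCACACACCCACACACCCACACACCCACCCACCCACCCACCCACACACACACCCCCAACB ⇒ CA·CC·CA·CA·CA·CC·CA·CC·CA·CC·CA·CA·CA·CC·CA·CC·CA·CC·CA·CA·CA·CC·CA·CC·CA·CC·CA·CA·CA·CC·CA·CA·CA·CC·CA·CA·CA·CC·CA·CA·CA·CC·CA·CA·CA·CC·CA·CC·CA·CC·CA·CC·CA·CC·CA·CA·CA·CA·CA·CC·CC·CA·ACB
    A ↦ CC
    B ↦ ACB
    C ↦ CA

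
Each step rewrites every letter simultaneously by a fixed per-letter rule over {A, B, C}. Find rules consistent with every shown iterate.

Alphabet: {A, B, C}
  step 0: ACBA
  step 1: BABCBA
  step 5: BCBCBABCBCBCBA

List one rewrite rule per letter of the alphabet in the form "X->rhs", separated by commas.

  step 0 ⇒ step 1: ACBA ⇒ BA·B·C·BA
    A ↦ BA
    B ↦ C
    C ↦ B

A->BA, B->C, C->B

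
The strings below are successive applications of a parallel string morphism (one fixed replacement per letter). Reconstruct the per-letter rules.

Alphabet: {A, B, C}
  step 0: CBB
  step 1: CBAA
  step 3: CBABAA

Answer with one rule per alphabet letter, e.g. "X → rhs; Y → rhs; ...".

A->B, B->A, C->CB

  step 0 ⇒ step 1: CBB ⇒ CB·A·A
    B ↦ A
    C ↦ CB
    A ↦ B  (constrained at step 1)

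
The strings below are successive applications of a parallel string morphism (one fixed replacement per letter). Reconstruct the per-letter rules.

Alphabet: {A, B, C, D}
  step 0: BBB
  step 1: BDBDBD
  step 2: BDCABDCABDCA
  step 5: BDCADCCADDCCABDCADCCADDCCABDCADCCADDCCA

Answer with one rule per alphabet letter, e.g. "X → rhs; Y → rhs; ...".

A->C, B->BD, C->D, D->CA

  step 1 ⇒ step 2: BDBDBD ⇒ BD·CA·BD·CA·BD·CA
    B ↦ BD
    D ↦ CA
    A ↦ C  (constrained at step 2)
    C ↦ D  (constrained at step 2)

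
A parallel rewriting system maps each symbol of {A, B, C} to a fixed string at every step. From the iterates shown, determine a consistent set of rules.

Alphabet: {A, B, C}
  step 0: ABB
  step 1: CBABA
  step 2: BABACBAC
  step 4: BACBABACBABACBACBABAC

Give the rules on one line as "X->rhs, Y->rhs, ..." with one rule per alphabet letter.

A->C, B->BA, C->BA

  step 1 ⇒ step 2: CBABA ⇒ BA·BA·C·BA·C
    A ↦ C
    B ↦ BA
    C ↦ BA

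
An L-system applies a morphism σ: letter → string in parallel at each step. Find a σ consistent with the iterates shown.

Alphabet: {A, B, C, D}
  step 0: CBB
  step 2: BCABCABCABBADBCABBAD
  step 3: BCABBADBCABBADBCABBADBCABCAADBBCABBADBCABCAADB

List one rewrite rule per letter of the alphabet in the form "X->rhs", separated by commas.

  step 2 ⇒ step 3: BCABCABCABBADBCABBAD ⇒ BCA·BB·AD·BCA·BB·AD·BCA·BB·AD·BCA·BCA·AD·B·BCA·BB·AD·BCA·BCA·AD·B
    A ↦ AD
    B ↦ BCA
    C ↦ BB
    D ↦ B

A->AD, B->BCA, C->BB, D->B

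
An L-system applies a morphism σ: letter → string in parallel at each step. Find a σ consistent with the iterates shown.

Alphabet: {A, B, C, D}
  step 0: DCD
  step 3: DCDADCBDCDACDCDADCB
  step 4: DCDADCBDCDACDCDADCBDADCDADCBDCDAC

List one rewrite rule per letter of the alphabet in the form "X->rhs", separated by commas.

  step 3 ⇒ step 4: DCDADCBDCDACDCDADCB ⇒ DC·DA·DC·B·DC·DA·C·DC·DA·DC·B·DA·DC·DA·DC·B·DC·DA·C
    A ↦ B
    B ↦ C
    C ↦ DA
    D ↦ DC

A->B, B->C, C->DA, D->DC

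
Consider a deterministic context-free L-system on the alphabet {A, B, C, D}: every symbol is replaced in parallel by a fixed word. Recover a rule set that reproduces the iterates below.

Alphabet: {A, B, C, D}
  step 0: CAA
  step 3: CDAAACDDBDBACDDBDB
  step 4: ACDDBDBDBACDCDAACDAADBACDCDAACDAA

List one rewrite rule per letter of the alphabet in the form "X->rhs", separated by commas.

  step 3 ⇒ step 4: CDAAACDDBDBACDDBDB ⇒ A·CD·DB·DB·DB·A·CD·CD·AA·CD·AA·DB·A·CD·CD·AA·CD·AA
    A ↦ DB
    B ↦ AA
    C ↦ A
    D ↦ CD

A->DB, B->AA, C->A, D->CD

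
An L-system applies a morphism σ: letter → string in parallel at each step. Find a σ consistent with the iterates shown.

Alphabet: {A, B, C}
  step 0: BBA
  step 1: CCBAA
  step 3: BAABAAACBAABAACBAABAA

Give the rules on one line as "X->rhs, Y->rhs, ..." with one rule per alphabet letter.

A->BAA, B->C, C->A

  step 0 ⇒ step 1: BBA ⇒ C·C·BAA
    A ↦ BAA
    B ↦ C
    C ↦ A  (constrained at step 1)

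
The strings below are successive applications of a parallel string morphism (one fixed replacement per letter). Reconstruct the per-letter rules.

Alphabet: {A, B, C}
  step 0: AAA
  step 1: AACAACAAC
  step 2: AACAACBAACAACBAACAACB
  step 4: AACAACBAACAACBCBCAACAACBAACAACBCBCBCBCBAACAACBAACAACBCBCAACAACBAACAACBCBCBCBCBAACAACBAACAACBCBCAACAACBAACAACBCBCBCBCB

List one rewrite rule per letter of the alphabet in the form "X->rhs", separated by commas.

  step 1 ⇒ step 2: AACAACAAC ⇒ AAC·AAC·B·AAC·AAC·B·AAC·AAC·B
    A ↦ AAC
    C ↦ B
    B ↦ CBC  (constrained at step 2)

A->AAC, B->CBC, C->B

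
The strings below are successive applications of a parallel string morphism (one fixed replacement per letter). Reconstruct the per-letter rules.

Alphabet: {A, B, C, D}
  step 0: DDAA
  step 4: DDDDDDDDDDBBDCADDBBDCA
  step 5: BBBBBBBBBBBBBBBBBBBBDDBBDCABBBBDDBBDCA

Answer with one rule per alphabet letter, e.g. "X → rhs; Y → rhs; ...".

A->CA, B->D, C->D, D->BB

  step 4 ⇒ step 5: DDDDDDDDDDBBDCADDBBDCA ⇒ BB·BB·BB·BB·BB·BB·BB·BB·BB·BB·D·D·BB·D·CA·BB·BB·D·D·BB·D·CA
    A ↦ CA
    B ↦ D
    C ↦ D
    D ↦ BB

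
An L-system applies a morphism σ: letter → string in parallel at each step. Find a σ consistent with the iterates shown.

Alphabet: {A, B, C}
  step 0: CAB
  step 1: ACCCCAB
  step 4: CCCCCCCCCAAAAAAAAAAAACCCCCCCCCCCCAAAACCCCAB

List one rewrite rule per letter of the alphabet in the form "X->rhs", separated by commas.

  step 0 ⇒ step 1: CAB ⇒ A·CCC·CAB
    A ↦ CCC
    B ↦ CAB
    C ↦ A

A->CCC, B->CAB, C->A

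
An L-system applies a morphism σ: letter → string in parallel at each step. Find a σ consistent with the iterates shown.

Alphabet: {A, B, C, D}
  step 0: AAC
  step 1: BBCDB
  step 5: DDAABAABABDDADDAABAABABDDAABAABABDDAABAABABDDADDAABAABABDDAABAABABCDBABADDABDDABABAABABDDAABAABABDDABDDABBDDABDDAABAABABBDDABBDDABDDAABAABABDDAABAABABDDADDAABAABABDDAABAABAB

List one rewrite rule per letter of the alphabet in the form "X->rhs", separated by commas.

A->B, B->DDA, C->CDB, D->ABA

  step 0 ⇒ step 1: AAC ⇒ B·B·CDB
    A ↦ B
    C ↦ CDB
    B ↦ DDA  (constrained at step 1)
    D ↦ ABA  (constrained at step 1)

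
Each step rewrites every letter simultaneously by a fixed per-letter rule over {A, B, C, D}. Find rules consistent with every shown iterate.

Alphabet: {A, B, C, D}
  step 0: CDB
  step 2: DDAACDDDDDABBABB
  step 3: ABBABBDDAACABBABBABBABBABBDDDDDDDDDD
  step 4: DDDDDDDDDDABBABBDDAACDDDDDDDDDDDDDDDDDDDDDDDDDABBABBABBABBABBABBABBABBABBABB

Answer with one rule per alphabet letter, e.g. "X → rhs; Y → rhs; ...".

  step 3 ⇒ step 4: ABBABBDDAACABBABBABBABBABBDDDDDDDDDD ⇒ D·DD·DD·D·DD·DD·ABB·ABB·D·D·AAC·D·DD·DD·D·DD·DD·D·DD·DD·D·DD·DD·D·DD·DD·ABB·ABB·ABB·ABB·ABB·ABB·ABB·ABB·ABB·ABB
    A ↦ D
    B ↦ DD
    C ↦ AAC
    D ↦ ABB

A->D, B->DD, C->AAC, D->ABB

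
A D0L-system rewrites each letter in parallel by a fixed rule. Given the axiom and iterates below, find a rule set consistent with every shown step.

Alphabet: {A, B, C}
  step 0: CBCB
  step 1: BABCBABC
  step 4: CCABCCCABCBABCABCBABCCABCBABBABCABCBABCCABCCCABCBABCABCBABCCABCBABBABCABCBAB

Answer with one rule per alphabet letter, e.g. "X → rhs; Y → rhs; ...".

  step 0 ⇒ step 1: CBCB ⇒ BAB·C·BAB·C
    B ↦ C
    C ↦ BAB
    A ↦ CAB  (constrained at step 1)

A->CAB, B->C, C->BAB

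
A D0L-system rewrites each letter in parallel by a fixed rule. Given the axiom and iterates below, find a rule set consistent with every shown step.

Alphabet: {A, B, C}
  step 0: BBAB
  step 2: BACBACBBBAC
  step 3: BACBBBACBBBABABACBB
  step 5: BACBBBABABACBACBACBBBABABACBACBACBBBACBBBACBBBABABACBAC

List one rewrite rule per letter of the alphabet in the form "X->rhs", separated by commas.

A->C, B->BA, C->BB

  step 2 ⇒ step 3: BACBACBBBAC ⇒ BA·C·BB·BA·C·BB·BA·BA·BA·C·BB
    A ↦ C
    B ↦ BA
    C ↦ BB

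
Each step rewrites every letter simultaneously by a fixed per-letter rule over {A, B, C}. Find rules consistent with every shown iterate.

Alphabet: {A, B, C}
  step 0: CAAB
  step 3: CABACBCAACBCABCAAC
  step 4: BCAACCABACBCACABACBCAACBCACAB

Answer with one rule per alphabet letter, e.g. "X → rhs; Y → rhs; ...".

A->CA, B->AC, C->B

  step 3 ⇒ step 4: CABACBCAACBCABCAAC ⇒ B·CA·AC·CA·B·AC·B·CA·CA·B·AC·B·CA·AC·B·CA·CA·B
    A ↦ CA
    B ↦ AC
    C ↦ B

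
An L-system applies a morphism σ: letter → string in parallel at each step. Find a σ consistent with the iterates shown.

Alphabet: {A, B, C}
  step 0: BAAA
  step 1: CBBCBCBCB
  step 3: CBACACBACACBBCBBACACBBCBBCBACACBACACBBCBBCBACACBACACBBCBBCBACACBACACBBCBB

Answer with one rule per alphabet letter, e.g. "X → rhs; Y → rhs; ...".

A->CB, B->CBB, C->ACA

  step 0 ⇒ step 1: BAAA ⇒ CBB·CB·CB·CB
    A ↦ CB
    B ↦ CBB
    C ↦ ACA  (constrained at step 1)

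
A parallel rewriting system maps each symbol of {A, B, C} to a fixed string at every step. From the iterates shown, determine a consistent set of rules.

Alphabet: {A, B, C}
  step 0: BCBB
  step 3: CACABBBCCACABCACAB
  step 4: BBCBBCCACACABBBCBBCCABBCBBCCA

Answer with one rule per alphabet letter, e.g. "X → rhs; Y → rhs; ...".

  step 3 ⇒ step 4: CACABBBCCACABCACAB ⇒ B·BC·B·BC·CA·CA·CA·B·B·BC·B·BC·CA·B·BC·B·BC·CA
    A ↦ BC
    B ↦ CA
    C ↦ B

A->BC, B->CA, C->B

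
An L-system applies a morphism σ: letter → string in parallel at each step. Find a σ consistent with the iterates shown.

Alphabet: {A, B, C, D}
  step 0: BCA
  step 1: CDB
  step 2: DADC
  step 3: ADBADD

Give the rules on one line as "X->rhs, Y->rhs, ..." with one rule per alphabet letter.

  step 2 ⇒ step 3: DADC ⇒ AD·B·AD·D
    A ↦ B
    C ↦ D
    D ↦ AD
  step 0 ⇒ step 1: BCA ⇒ C·D·B
    B ↦ C

A->B, B->C, C->D, D->AD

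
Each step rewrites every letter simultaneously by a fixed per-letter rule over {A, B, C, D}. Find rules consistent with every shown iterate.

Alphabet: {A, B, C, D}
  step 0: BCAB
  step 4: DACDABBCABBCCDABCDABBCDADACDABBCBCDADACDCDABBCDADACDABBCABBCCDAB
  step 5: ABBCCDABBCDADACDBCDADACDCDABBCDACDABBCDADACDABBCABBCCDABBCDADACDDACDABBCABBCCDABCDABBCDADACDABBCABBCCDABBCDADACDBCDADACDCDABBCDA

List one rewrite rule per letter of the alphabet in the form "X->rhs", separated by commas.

A->BC, B->DA, C->CD, D->AB

  step 4 ⇒ step 5: DACDABBCABBCCDABCDABBCDADACDABBCBCDADACDCDABBCDADACDABBCABBCCDAB ⇒ AB·BC·CD·AB·BC·DA·DA·CD·BC·DA·DA·CD·CD·AB·BC·DA·CD·AB·BC·DA·DA·CD·AB·BC·AB·BC·CD·AB·BC·DA·DA·CD·DA·CD·AB·BC·AB·BC·CD·AB·CD·AB·BC·DA·DA·CD·AB·BC·AB·BC·CD·AB·BC·DA·DA·CD·BC·DA·DA·CD·CD·AB·BC·DA
    A ↦ BC
    B ↦ DA
    C ↦ CD
    D ↦ AB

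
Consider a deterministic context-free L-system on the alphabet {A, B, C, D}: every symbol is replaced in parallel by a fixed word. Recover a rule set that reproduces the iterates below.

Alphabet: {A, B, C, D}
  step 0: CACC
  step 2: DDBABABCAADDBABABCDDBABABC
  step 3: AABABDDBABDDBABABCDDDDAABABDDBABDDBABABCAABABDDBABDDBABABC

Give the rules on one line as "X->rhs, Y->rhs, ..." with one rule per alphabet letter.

  step 2 ⇒ step 3: DDBABABCAADDBABABCDDBABABC ⇒ A·A·BAB·DD·BAB·DD·BAB·ABC·DD·DD·A·A·BAB·DD·BAB·DD·BAB·ABC·A·A·BAB·DD·BAB·DD·BAB·ABC
    A ↦ DD
    B ↦ BAB
    C ↦ ABC
    D ↦ A

A->DD, B->BAB, C->ABC, D->A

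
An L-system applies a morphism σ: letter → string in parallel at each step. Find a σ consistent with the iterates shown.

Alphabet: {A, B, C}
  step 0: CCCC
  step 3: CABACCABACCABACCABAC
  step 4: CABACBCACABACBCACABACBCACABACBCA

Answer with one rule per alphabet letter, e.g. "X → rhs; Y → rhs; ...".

  step 3 ⇒ step 4: CABACCABACCABACCABAC ⇒ CA·B·AC·B·CA·CA·B·AC·B·CA·CA·B·AC·B·CA·CA·B·AC·B·CA
    A ↦ B
    B ↦ AC
    C ↦ CA

A->B, B->AC, C->CA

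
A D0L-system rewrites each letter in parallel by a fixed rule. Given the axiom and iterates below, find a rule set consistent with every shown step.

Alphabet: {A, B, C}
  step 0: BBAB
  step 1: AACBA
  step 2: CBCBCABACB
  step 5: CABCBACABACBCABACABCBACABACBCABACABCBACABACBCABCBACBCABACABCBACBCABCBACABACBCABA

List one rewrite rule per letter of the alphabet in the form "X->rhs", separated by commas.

A->CB, B->A, C->CAB

  step 1 ⇒ step 2: AACBA ⇒ CB·CB·CAB·A·CB
    A ↦ CB
    B ↦ A
    C ↦ CAB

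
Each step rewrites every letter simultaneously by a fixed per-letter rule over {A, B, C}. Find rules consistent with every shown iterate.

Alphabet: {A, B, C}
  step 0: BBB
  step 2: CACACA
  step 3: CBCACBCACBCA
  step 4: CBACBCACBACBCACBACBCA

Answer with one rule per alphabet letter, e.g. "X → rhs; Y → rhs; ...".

A->CA, B->A, C->CB

  step 3 ⇒ step 4: CBCACBCACBCA ⇒ CB·A·CB·CA·CB·A·CB·CA·CB·A·CB·CA
    A ↦ CA
    B ↦ A
    C ↦ CB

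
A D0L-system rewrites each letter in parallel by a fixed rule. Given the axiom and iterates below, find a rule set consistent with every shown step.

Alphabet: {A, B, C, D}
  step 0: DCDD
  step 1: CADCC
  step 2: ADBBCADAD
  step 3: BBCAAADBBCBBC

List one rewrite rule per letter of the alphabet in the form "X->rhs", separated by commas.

A->BB, B->A, C->AD, D->C

  step 2 ⇒ step 3: ADBBCADAD ⇒ BB·C·A·A·AD·BB·C·BB·C
    A ↦ BB
    B ↦ A
    C ↦ AD
    D ↦ C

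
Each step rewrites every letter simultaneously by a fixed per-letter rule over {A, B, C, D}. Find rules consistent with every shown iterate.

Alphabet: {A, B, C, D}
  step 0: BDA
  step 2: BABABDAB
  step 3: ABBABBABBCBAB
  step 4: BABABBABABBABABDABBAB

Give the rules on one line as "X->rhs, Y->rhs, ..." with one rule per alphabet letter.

  step 3 ⇒ step 4: ABBABBABBCBAB ⇒ B·AB·AB·B·AB·AB·B·AB·AB·D·AB·B·AB
    A ↦ B
    B ↦ AB
    C ↦ D
  step 2 ⇒ step 3: BABABDAB ⇒ AB·B·AB·B·AB·BC·B·AB
    D ↦ BC

A->B, B->AB, C->D, D->BC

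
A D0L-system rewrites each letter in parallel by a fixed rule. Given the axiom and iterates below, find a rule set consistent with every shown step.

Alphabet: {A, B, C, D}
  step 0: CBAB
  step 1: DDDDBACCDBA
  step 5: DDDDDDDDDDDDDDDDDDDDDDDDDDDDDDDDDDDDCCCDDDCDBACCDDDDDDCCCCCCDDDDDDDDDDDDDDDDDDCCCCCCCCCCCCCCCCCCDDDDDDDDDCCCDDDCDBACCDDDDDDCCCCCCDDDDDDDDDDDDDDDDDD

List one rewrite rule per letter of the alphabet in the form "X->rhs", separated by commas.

  step 0 ⇒ step 1: CBAB ⇒ DDD·DBA·CC·DBA
    A ↦ CC
    B ↦ DBA
    C ↦ DDD
    D ↦ C  (constrained at step 1)

A->CC, B->DBA, C->DDD, D->C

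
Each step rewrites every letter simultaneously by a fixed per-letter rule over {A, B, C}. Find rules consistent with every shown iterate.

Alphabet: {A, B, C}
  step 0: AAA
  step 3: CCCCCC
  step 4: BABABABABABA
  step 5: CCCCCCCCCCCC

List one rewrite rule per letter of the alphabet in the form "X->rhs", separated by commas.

A->C, B->C, C->BA

  step 4 ⇒ step 5: BABABABABABA ⇒ C·C·C·C·C·C·C·C·C·C·C·C
    A ↦ C
    B ↦ C
  step 3 ⇒ step 4: CCCCCC ⇒ BA·BA·BA·BA·BA·BA
    C ↦ BA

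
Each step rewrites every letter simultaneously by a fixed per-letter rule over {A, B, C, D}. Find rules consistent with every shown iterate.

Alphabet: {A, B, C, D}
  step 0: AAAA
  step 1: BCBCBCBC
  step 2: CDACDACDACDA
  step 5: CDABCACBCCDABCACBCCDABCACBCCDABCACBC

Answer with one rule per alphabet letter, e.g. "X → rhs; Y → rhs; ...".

  step 1 ⇒ step 2: BCBCBCBC ⇒ CD·A·CD·A·CD·A·CD·A
    B ↦ CD
    C ↦ A
  step 0 ⇒ step 1: AAAA ⇒ BC·BC·BC·BC
    A ↦ BC
    D ↦ C  (constrained at step 2)

A->BC, B->CD, C->A, D->C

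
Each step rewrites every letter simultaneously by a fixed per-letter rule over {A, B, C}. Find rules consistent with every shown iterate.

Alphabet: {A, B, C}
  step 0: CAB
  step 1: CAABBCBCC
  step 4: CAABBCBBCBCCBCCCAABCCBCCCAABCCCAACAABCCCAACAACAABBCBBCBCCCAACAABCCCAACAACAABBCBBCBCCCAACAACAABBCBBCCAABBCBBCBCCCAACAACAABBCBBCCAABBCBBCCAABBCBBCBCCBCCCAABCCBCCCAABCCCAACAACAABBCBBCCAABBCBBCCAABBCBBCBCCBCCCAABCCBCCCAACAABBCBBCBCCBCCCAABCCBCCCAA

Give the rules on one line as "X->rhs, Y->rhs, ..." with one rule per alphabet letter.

A->BBC, B->BCC, C->CAA

  step 0 ⇒ step 1: CAB ⇒ CAA·BBC·BCC
    A ↦ BBC
    B ↦ BCC
    C ↦ CAA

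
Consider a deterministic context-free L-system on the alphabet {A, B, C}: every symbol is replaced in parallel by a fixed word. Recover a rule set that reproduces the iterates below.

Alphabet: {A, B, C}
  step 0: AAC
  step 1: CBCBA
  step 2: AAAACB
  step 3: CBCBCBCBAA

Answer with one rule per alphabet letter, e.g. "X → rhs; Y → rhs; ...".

  step 2 ⇒ step 3: AAAACB ⇒ CB·CB·CB·CB·A·A
    A ↦ CB
    B ↦ A
    C ↦ A

A->CB, B->A, C->A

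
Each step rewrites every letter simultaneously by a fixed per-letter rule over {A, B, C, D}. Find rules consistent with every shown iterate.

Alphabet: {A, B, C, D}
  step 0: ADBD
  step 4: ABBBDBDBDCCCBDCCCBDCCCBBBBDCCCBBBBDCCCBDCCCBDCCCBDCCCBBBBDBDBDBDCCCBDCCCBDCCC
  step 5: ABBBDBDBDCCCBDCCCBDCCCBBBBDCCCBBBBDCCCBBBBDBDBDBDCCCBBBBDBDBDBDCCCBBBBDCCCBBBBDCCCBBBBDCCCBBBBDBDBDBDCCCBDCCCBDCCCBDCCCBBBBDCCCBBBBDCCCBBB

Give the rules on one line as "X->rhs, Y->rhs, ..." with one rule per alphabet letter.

A->ABB, B->BD, C->B, D->CCC

  step 4 ⇒ step 5: ABBBDBDBDCCCBDCCCBDCCCBBBBDCCCBBBBDCCCBDCCCBDCCCBDCCCBBBBDBDBDBDCCCBDCCCBDCCC ⇒ ABB·BD·BD·BD·CCC·BD·CCC·BD·CCC·B·B·B·BD·CCC·B·B·B·BD·CCC·B·B·B·BD·BD·BD·BD·CCC·B·B·B·BD·BD·BD·BD·CCC·B·B·B·BD·CCC·B·B·B·BD·CCC·B·B·B·BD·CCC·B·B·B·BD·BD·BD·BD·CCC·BD·CCC·BD·CCC·BD·CCC·B·B·B·BD·CCC·B·B·B·BD·CCC·B·B·B
    A ↦ ABB
    B ↦ BD
    C ↦ B
    D ↦ CCC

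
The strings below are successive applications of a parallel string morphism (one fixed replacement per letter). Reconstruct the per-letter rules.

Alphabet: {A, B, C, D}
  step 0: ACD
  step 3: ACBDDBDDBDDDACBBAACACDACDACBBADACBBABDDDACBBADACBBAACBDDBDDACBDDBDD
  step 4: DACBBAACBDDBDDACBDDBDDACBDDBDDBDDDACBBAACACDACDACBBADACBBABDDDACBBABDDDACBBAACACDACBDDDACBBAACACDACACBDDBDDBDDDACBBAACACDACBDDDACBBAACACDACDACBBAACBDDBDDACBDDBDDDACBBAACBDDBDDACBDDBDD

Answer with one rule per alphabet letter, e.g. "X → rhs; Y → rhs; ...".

A->DAC, B->AC, C->BBA, D->BDD

  step 3 ⇒ step 4: ACBDDBDDBDDDACBBAACACDACDACBBADACBBABDDDACBBADACBBAACBDDBDDACBDDBDD ⇒ DAC·BBA·AC·BDD·BDD·AC·BDD·BDD·AC·BDD·BDD·BDD·DAC·BBA·AC·AC·DAC·DAC·BBA·DAC·BBA·BDD·DAC·BBA·BDD·DAC·BBA·AC·AC·DAC·BDD·DAC·BBA·AC·AC·DAC·AC·BDD·BDD·BDD·DAC·BBA·AC·AC·DAC·BDD·DAC·BBA·AC·AC·DAC·DAC·BBA·AC·BDD·BDD·AC·BDD·BDD·DAC·BBA·AC·BDD·BDD·AC·BDD·BDD
    A ↦ DAC
    B ↦ AC
    C ↦ BBA
    D ↦ BDD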